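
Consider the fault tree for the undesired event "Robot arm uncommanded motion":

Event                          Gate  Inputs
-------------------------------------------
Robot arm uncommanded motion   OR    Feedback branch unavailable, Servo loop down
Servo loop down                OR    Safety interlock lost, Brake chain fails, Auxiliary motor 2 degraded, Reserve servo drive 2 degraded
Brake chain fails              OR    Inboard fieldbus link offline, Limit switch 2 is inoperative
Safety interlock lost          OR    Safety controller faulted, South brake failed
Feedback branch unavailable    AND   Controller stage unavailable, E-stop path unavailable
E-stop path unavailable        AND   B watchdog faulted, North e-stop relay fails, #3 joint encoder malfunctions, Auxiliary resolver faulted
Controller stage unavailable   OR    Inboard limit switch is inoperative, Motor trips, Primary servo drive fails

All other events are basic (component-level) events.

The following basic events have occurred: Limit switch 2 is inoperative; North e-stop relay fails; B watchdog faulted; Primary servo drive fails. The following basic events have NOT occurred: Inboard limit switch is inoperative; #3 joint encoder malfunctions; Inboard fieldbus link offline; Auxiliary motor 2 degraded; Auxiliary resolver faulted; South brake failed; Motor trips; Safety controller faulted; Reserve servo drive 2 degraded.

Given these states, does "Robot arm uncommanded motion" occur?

Controller stage unavailable [OR]: Inboard limit switch is inoperative=not, Motor trips=not, Primary servo drive fails=occurs → at least one input occurs → occurs.
E-stop path unavailable [AND]: B watchdog faulted=occurs, North e-stop relay fails=occurs, #3 joint encoder malfunctions=not, Auxiliary resolver faulted=not → not all inputs occur → does not occur.
Feedback branch unavailable [AND]: Controller stage unavailable=occurs, E-stop path unavailable=not → not all inputs occur → does not occur.
Safety interlock lost [OR]: Safety controller faulted=not, South brake failed=not → no input occurs → does not occur.
Brake chain fails [OR]: Inboard fieldbus link offline=not, Limit switch 2 is inoperative=occurs → at least one input occurs → occurs.
Servo loop down [OR]: Safety interlock lost=not, Brake chain fails=occurs, Auxiliary motor 2 degraded=not, Reserve servo drive 2 degraded=not → at least one input occurs → occurs.
Robot arm uncommanded motion [OR]: Feedback branch unavailable=not, Servo loop down=occurs → at least one input occurs → occurs.

Yes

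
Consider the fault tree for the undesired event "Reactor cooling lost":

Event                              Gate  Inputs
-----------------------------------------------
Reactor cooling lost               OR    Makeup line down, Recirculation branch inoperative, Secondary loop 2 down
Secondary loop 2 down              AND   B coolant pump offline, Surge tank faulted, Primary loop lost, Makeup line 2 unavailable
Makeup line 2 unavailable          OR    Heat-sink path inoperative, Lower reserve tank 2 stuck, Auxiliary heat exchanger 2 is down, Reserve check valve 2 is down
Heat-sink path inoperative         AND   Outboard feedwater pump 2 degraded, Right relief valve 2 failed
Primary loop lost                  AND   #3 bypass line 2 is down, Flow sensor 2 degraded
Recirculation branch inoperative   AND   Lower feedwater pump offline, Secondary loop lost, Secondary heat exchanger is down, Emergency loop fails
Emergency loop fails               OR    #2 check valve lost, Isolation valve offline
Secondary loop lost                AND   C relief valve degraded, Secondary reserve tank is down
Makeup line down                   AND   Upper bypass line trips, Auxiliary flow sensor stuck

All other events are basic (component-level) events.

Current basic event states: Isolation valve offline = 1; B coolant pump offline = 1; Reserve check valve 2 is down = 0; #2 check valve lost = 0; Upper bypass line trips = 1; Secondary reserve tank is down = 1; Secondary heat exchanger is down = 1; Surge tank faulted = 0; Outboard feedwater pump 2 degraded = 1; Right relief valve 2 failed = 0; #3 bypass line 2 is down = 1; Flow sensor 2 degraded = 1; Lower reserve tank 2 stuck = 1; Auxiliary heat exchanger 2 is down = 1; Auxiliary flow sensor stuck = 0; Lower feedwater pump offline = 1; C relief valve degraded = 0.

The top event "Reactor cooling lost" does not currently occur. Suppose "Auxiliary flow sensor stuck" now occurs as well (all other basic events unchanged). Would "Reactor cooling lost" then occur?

Yes

Counterfactual: set "Auxiliary flow sensor stuck" to occurred.
Makeup line down [AND]: Upper bypass line trips=occurs, Auxiliary flow sensor stuck=occurs → all inputs occur → occurs.
Secondary loop lost [AND]: C relief valve degraded=not, Secondary reserve tank is down=occurs → not all inputs occur → does not occur.
Emergency loop fails [OR]: #2 check valve lost=not, Isolation valve offline=occurs → at least one input occurs → occurs.
Recirculation branch inoperative [AND]: Lower feedwater pump offline=occurs, Secondary loop lost=not, Secondary heat exchanger is down=occurs, Emergency loop fails=occurs → not all inputs occur → does not occur.
Primary loop lost [AND]: #3 bypass line 2 is down=occurs, Flow sensor 2 degraded=occurs → all inputs occur → occurs.
Heat-sink path inoperative [AND]: Outboard feedwater pump 2 degraded=occurs, Right relief valve 2 failed=not → not all inputs occur → does not occur.
Makeup line 2 unavailable [OR]: Heat-sink path inoperative=not, Lower reserve tank 2 stuck=occurs, Auxiliary heat exchanger 2 is down=occurs, Reserve check valve 2 is down=not → at least one input occurs → occurs.
Secondary loop 2 down [AND]: B coolant pump offline=occurs, Surge tank faulted=not, Primary loop lost=occurs, Makeup line 2 unavailable=occurs → not all inputs occur → does not occur.
Reactor cooling lost [OR]: Makeup line down=occurs, Recirculation branch inoperative=not, Secondary loop 2 down=not → at least one input occurs → occurs.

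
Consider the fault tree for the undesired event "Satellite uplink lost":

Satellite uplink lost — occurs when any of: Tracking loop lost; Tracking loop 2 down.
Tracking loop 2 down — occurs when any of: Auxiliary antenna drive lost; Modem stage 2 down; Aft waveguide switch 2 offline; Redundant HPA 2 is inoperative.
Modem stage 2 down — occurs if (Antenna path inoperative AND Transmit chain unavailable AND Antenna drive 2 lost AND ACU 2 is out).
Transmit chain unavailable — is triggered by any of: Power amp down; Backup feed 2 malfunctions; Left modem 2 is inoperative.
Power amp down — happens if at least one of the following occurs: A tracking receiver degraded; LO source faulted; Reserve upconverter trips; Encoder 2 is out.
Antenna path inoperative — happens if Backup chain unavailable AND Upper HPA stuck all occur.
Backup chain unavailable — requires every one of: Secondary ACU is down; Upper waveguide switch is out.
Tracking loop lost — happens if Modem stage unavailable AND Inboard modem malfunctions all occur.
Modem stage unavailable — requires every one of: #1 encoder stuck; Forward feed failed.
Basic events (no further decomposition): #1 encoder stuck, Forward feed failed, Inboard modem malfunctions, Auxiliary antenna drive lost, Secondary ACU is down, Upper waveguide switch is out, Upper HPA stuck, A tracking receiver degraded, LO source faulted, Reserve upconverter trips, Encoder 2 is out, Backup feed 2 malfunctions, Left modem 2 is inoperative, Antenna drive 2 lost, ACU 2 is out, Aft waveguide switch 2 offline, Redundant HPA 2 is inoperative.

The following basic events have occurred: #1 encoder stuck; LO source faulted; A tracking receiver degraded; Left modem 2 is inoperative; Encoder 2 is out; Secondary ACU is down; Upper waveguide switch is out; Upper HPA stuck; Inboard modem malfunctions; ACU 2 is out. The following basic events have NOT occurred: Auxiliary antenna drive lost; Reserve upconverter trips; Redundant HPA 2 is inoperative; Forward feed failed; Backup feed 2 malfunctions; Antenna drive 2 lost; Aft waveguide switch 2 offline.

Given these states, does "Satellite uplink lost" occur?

No

Modem stage unavailable [AND]: #1 encoder stuck=occurs, Forward feed failed=not → not all inputs occur → does not occur.
Tracking loop lost [AND]: Modem stage unavailable=not, Inboard modem malfunctions=occurs → not all inputs occur → does not occur.
Backup chain unavailable [AND]: Secondary ACU is down=occurs, Upper waveguide switch is out=occurs → all inputs occur → occurs.
Antenna path inoperative [AND]: Backup chain unavailable=occurs, Upper HPA stuck=occurs → all inputs occur → occurs.
Power amp down [OR]: A tracking receiver degraded=occurs, LO source faulted=occurs, Reserve upconverter trips=not, Encoder 2 is out=occurs → at least one input occurs → occurs.
Transmit chain unavailable [OR]: Power amp down=occurs, Backup feed 2 malfunctions=not, Left modem 2 is inoperative=occurs → at least one input occurs → occurs.
Modem stage 2 down [AND]: Antenna path inoperative=occurs, Transmit chain unavailable=occurs, Antenna drive 2 lost=not, ACU 2 is out=occurs → not all inputs occur → does not occur.
Tracking loop 2 down [OR]: Auxiliary antenna drive lost=not, Modem stage 2 down=not, Aft waveguide switch 2 offline=not, Redundant HPA 2 is inoperative=not → no input occurs → does not occur.
Satellite uplink lost [OR]: Tracking loop lost=not, Tracking loop 2 down=not → no input occurs → does not occur.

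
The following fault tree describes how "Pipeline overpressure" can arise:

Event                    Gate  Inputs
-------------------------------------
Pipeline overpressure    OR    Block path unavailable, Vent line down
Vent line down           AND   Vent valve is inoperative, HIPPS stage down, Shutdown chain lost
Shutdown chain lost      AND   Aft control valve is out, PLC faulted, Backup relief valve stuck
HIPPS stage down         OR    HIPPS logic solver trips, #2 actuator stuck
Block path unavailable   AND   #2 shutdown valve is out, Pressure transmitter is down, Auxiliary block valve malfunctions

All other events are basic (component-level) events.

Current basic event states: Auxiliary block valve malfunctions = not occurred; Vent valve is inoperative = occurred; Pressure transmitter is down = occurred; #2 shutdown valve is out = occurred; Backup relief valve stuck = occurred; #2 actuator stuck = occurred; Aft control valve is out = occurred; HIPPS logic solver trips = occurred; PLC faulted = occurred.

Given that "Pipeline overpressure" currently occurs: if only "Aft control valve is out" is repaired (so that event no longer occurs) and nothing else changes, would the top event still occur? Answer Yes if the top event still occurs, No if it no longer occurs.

No

Counterfactual: set "Aft control valve is out" to not occurred.
Block path unavailable [AND]: #2 shutdown valve is out=occurs, Pressure transmitter is down=occurs, Auxiliary block valve malfunctions=not → not all inputs occur → does not occur.
HIPPS stage down [OR]: HIPPS logic solver trips=occurs, #2 actuator stuck=occurs → at least one input occurs → occurs.
Shutdown chain lost [AND]: Aft control valve is out=not, PLC faulted=occurs, Backup relief valve stuck=occurs → not all inputs occur → does not occur.
Vent line down [AND]: Vent valve is inoperative=occurs, HIPPS stage down=occurs, Shutdown chain lost=not → not all inputs occur → does not occur.
Pipeline overpressure [OR]: Block path unavailable=not, Vent line down=not → no input occurs → does not occur.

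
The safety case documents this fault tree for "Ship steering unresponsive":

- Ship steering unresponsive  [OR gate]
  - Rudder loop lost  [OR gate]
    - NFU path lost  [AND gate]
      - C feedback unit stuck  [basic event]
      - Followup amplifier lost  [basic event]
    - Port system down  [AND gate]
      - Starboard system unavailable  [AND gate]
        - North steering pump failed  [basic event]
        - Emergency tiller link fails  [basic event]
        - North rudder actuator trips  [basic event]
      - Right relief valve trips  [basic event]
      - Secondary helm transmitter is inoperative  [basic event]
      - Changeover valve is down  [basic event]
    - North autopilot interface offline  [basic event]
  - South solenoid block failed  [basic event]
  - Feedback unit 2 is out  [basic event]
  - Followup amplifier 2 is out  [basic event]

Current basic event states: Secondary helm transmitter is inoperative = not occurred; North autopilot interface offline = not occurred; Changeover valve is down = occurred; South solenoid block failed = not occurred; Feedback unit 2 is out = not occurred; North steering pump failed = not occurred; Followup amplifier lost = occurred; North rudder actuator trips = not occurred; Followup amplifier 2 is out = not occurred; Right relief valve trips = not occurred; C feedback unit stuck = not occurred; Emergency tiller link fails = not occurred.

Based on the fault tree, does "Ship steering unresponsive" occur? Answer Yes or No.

No

NFU path lost [AND]: C feedback unit stuck=not, Followup amplifier lost=occurs → not all inputs occur → does not occur.
Starboard system unavailable [AND]: North steering pump failed=not, Emergency tiller link fails=not, North rudder actuator trips=not → not all inputs occur → does not occur.
Port system down [AND]: Starboard system unavailable=not, Right relief valve trips=not, Secondary helm transmitter is inoperative=not, Changeover valve is down=occurs → not all inputs occur → does not occur.
Rudder loop lost [OR]: NFU path lost=not, Port system down=not, North autopilot interface offline=not → no input occurs → does not occur.
Ship steering unresponsive [OR]: Rudder loop lost=not, South solenoid block failed=not, Feedback unit 2 is out=not, Followup amplifier 2 is out=not → no input occurs → does not occur.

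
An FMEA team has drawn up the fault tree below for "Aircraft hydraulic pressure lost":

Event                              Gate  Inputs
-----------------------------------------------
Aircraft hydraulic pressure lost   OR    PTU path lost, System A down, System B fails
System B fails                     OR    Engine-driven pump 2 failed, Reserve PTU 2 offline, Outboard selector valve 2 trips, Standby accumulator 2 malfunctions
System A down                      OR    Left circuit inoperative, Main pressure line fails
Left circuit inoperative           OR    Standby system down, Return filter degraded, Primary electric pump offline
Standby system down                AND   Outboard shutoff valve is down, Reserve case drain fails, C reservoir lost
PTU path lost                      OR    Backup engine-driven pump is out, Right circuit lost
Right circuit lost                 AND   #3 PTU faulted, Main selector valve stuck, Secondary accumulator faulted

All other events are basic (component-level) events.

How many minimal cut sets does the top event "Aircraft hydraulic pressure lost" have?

Right circuit lost [AND]: one cut set from each child combined → 1 × 1 × 1 = 1 cut set(s).
PTU path lost [OR]: union of children's cut sets → 2 cut set(s).
Standby system down [AND]: one cut set from each child combined → 1 × 1 × 1 = 1 cut set(s).
Left circuit inoperative [OR]: union of children's cut sets → 3 cut set(s).
System A down [OR]: union of children's cut sets → 4 cut set(s).
System B fails [OR]: union of children's cut sets → 4 cut set(s).
Aircraft hydraulic pressure lost [OR]: union of children's cut sets → 10 cut set(s).
Minimal cut sets: {Backup engine-driven pump is out}; {#3 PTU faulted, Main selector valve stuck, Secondary accumulator faulted}; {C reservoir lost, Outboard shutoff valve is down, Reserve case drain fails}; {Return filter degraded}; {Primary electric pump offline}; {Main pressure line fails}; {Engine-driven pump 2 failed}; {Reserve PTU 2 offline}; {Outboard selector valve 2 trips}; {Standby accumulator 2 malfunctions}.

10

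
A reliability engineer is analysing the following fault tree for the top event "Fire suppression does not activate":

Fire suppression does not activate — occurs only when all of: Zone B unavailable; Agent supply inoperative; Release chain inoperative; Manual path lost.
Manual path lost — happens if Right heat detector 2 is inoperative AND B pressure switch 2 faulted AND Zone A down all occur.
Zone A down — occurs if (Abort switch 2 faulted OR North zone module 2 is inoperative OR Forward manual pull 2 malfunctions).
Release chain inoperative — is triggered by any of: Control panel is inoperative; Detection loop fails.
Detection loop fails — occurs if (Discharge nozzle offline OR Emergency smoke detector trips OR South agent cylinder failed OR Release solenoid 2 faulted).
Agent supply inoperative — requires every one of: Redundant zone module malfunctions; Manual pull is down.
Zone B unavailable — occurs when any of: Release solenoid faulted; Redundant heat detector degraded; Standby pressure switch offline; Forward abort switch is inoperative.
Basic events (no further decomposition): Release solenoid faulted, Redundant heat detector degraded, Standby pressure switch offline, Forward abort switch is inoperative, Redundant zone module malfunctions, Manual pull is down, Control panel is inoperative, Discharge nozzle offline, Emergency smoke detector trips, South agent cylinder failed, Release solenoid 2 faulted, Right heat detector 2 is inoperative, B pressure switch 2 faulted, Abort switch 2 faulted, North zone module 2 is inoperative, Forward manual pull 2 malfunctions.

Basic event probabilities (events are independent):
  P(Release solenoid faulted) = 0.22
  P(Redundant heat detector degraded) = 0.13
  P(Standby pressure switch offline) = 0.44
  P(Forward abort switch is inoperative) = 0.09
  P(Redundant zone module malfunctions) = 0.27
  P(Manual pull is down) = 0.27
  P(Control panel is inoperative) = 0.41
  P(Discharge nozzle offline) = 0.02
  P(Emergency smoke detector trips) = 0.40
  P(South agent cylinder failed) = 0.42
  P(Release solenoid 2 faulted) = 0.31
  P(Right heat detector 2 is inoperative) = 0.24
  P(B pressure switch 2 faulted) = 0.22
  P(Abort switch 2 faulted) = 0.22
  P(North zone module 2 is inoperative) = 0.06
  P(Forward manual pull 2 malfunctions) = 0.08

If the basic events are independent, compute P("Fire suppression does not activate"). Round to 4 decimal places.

0.0007

P(Zone B unavailable) [OR] = 1 − (1−0.22) × (1−0.13) × (1−0.44) × (1−0.09) = 0.654185
P(Agent supply inoperative) [AND] = 0.27 × 0.27 = 0.072900
P(Detection loop fails) [OR] = 1 − (1−0.02) × (1−0.40) × (1−0.42) × (1−0.31) = 0.764682
P(Release chain inoperative) [OR] = 1 − (1−0.41) × (1−0.764682) = 0.861162
P(Zone A down) [OR] = 1 − (1−0.22) × (1−0.06) × (1−0.08) = 0.325456
P(Manual path lost) [AND] = 0.24 × 0.22 × 0.325456 = 0.017184
P(Fire suppression does not activate) [AND] = 0.654185 × 0.072900 × 0.861162 × 0.017184 = 0.000706
Rounded to 4 decimal places: P(Fire suppression does not activate) ≈ 0.0007.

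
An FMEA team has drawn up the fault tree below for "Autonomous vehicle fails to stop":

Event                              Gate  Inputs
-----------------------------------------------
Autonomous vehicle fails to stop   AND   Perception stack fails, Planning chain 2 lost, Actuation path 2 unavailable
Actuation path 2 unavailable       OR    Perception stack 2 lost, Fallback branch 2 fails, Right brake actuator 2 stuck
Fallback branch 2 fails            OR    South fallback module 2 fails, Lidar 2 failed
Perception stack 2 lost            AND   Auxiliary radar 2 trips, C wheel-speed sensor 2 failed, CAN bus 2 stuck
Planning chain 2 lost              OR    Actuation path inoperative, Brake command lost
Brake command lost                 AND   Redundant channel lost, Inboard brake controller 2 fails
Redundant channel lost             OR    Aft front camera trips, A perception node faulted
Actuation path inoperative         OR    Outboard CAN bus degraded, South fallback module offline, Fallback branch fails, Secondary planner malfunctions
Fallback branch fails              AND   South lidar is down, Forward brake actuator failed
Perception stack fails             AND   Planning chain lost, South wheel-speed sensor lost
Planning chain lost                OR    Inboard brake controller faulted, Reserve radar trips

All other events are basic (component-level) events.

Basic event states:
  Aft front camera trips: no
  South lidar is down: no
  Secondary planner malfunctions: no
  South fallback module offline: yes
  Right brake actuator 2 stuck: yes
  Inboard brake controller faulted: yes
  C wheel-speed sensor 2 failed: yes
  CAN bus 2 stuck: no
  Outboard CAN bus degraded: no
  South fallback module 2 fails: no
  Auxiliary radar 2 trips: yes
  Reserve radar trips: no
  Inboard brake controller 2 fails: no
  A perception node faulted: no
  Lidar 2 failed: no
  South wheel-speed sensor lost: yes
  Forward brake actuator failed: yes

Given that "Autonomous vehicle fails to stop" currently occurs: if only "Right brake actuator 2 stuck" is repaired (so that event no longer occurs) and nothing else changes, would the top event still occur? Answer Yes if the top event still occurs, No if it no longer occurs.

Counterfactual: set "Right brake actuator 2 stuck" to not occurred.
Planning chain lost [OR]: Inboard brake controller faulted=occurs, Reserve radar trips=not → at least one input occurs → occurs.
Perception stack fails [AND]: Planning chain lost=occurs, South wheel-speed sensor lost=occurs → all inputs occur → occurs.
Fallback branch fails [AND]: South lidar is down=not, Forward brake actuator failed=occurs → not all inputs occur → does not occur.
Actuation path inoperative [OR]: Outboard CAN bus degraded=not, South fallback module offline=occurs, Fallback branch fails=not, Secondary planner malfunctions=not → at least one input occurs → occurs.
Redundant channel lost [OR]: Aft front camera trips=not, A perception node faulted=not → no input occurs → does not occur.
Brake command lost [AND]: Redundant channel lost=not, Inboard brake controller 2 fails=not → not all inputs occur → does not occur.
Planning chain 2 lost [OR]: Actuation path inoperative=occurs, Brake command lost=not → at least one input occurs → occurs.
Perception stack 2 lost [AND]: Auxiliary radar 2 trips=occurs, C wheel-speed sensor 2 failed=occurs, CAN bus 2 stuck=not → not all inputs occur → does not occur.
Fallback branch 2 fails [OR]: South fallback module 2 fails=not, Lidar 2 failed=not → no input occurs → does not occur.
Actuation path 2 unavailable [OR]: Perception stack 2 lost=not, Fallback branch 2 fails=not, Right brake actuator 2 stuck=not → no input occurs → does not occur.
Autonomous vehicle fails to stop [AND]: Perception stack fails=occurs, Planning chain 2 lost=occurs, Actuation path 2 unavailable=not → not all inputs occur → does not occur.

No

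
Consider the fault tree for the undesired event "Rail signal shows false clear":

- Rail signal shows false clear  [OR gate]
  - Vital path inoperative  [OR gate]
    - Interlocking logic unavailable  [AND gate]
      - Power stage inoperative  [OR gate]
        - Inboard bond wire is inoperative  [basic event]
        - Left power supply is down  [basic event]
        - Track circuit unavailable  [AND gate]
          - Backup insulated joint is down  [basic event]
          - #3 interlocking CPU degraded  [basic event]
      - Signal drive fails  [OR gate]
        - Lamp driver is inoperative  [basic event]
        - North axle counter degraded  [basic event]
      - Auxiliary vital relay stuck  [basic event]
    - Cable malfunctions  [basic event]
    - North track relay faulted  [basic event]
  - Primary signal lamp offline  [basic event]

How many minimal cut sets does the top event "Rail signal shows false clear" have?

Track circuit unavailable [AND]: one cut set from each child combined → 1 × 1 = 1 cut set(s).
Power stage inoperative [OR]: union of children's cut sets → 3 cut set(s).
Signal drive fails [OR]: union of children's cut sets → 2 cut set(s).
Interlocking logic unavailable [AND]: one cut set from each child combined → 3 × 2 × 1 = 6 cut set(s).
Vital path inoperative [OR]: union of children's cut sets → 8 cut set(s).
Rail signal shows false clear [OR]: union of children's cut sets → 9 cut set(s).
Minimal cut sets: {Auxiliary vital relay stuck, Inboard bond wire is inoperative, Lamp driver is inoperative}; {Auxiliary vital relay stuck, Inboard bond wire is inoperative, North axle counter degraded}; {Auxiliary vital relay stuck, Lamp driver is inoperative, Left power supply is down}; {Auxiliary vital relay stuck, Left power supply is down, North axle counter degraded}; {#3 interlocking CPU degraded, Auxiliary vital relay stuck, Backup insulated joint is down, Lamp driver is inoperative}; {#3 interlocking CPU degraded, Auxiliary vital relay stuck, Backup insulated joint is down, North axle counter degraded}; {Cable malfunctions}; {North track relay faulted}; {Primary signal lamp offline}.

9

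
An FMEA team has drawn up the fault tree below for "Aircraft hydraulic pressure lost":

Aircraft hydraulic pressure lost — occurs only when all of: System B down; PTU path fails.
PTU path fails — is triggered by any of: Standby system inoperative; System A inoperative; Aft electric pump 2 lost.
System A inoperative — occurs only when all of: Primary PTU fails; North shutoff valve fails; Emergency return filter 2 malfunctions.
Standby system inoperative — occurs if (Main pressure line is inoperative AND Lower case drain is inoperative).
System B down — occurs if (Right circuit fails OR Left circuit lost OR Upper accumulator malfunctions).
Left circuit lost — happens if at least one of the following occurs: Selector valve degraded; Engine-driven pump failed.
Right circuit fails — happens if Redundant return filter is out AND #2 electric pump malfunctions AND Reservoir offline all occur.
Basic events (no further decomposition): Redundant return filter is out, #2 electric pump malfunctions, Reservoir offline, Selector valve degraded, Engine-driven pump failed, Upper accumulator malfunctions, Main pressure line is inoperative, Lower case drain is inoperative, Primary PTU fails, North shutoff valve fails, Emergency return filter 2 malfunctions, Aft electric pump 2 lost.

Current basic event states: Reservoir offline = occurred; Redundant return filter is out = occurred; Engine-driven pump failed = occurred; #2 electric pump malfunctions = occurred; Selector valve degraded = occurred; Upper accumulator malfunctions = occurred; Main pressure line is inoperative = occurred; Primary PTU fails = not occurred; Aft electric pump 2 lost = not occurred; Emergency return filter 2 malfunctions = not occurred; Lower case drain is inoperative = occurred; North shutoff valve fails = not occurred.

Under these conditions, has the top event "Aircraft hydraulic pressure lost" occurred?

Right circuit fails [AND]: Redundant return filter is out=occurs, #2 electric pump malfunctions=occurs, Reservoir offline=occurs → all inputs occur → occurs.
Left circuit lost [OR]: Selector valve degraded=occurs, Engine-driven pump failed=occurs → at least one input occurs → occurs.
System B down [OR]: Right circuit fails=occurs, Left circuit lost=occurs, Upper accumulator malfunctions=occurs → at least one input occurs → occurs.
Standby system inoperative [AND]: Main pressure line is inoperative=occurs, Lower case drain is inoperative=occurs → all inputs occur → occurs.
System A inoperative [AND]: Primary PTU fails=not, North shutoff valve fails=not, Emergency return filter 2 malfunctions=not → not all inputs occur → does not occur.
PTU path fails [OR]: Standby system inoperative=occurs, System A inoperative=not, Aft electric pump 2 lost=not → at least one input occurs → occurs.
Aircraft hydraulic pressure lost [AND]: System B down=occurs, PTU path fails=occurs → all inputs occur → occurs.

Yes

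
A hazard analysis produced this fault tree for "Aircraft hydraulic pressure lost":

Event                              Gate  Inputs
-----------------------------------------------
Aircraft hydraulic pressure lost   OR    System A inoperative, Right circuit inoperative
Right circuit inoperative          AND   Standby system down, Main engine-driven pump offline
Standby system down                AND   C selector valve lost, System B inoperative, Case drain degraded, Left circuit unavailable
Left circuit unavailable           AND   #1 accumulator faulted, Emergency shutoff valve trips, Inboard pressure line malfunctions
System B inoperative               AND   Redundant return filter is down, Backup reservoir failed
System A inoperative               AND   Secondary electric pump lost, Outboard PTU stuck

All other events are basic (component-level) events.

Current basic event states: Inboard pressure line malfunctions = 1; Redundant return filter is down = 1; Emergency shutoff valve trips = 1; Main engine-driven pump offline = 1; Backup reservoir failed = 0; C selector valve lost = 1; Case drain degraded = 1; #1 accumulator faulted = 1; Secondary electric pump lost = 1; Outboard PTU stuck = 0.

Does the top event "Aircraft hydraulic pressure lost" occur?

System A inoperative [AND]: Secondary electric pump lost=occurs, Outboard PTU stuck=not → not all inputs occur → does not occur.
System B inoperative [AND]: Redundant return filter is down=occurs, Backup reservoir failed=not → not all inputs occur → does not occur.
Left circuit unavailable [AND]: #1 accumulator faulted=occurs, Emergency shutoff valve trips=occurs, Inboard pressure line malfunctions=occurs → all inputs occur → occurs.
Standby system down [AND]: C selector valve lost=occurs, System B inoperative=not, Case drain degraded=occurs, Left circuit unavailable=occurs → not all inputs occur → does not occur.
Right circuit inoperative [AND]: Standby system down=not, Main engine-driven pump offline=occurs → not all inputs occur → does not occur.
Aircraft hydraulic pressure lost [OR]: System A inoperative=not, Right circuit inoperative=not → no input occurs → does not occur.

No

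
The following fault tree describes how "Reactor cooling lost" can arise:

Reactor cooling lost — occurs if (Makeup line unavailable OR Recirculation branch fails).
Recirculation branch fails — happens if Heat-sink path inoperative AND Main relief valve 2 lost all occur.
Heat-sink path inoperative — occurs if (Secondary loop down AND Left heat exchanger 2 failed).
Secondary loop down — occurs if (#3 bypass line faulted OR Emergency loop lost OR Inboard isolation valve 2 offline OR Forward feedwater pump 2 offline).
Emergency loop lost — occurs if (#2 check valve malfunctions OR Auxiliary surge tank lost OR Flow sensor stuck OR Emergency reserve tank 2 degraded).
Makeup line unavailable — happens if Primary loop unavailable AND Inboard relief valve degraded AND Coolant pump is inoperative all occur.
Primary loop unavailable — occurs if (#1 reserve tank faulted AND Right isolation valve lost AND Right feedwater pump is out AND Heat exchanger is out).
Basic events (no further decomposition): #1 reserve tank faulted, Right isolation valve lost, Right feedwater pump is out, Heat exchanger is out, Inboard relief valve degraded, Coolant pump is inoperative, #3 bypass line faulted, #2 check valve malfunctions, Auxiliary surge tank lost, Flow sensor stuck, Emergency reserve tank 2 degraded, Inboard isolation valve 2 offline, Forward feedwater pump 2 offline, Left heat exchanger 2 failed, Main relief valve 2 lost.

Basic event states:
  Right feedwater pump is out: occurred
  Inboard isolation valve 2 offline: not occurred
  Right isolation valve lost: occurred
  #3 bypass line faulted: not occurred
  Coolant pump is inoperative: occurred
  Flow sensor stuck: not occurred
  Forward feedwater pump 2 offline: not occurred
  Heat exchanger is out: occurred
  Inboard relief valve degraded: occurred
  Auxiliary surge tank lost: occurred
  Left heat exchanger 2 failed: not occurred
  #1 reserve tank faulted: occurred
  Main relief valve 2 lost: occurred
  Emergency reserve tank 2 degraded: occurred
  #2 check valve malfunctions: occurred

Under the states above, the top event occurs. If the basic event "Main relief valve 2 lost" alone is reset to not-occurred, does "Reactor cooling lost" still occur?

Yes

Counterfactual: set "Main relief valve 2 lost" to not occurred.
Primary loop unavailable [AND]: #1 reserve tank faulted=occurs, Right isolation valve lost=occurs, Right feedwater pump is out=occurs, Heat exchanger is out=occurs → all inputs occur → occurs.
Makeup line unavailable [AND]: Primary loop unavailable=occurs, Inboard relief valve degraded=occurs, Coolant pump is inoperative=occurs → all inputs occur → occurs.
Emergency loop lost [OR]: #2 check valve malfunctions=occurs, Auxiliary surge tank lost=occurs, Flow sensor stuck=not, Emergency reserve tank 2 degraded=occurs → at least one input occurs → occurs.
Secondary loop down [OR]: #3 bypass line faulted=not, Emergency loop lost=occurs, Inboard isolation valve 2 offline=not, Forward feedwater pump 2 offline=not → at least one input occurs → occurs.
Heat-sink path inoperative [AND]: Secondary loop down=occurs, Left heat exchanger 2 failed=not → not all inputs occur → does not occur.
Recirculation branch fails [AND]: Heat-sink path inoperative=not, Main relief valve 2 lost=not → not all inputs occur → does not occur.
Reactor cooling lost [OR]: Makeup line unavailable=occurs, Recirculation branch fails=not → at least one input occurs → occurs.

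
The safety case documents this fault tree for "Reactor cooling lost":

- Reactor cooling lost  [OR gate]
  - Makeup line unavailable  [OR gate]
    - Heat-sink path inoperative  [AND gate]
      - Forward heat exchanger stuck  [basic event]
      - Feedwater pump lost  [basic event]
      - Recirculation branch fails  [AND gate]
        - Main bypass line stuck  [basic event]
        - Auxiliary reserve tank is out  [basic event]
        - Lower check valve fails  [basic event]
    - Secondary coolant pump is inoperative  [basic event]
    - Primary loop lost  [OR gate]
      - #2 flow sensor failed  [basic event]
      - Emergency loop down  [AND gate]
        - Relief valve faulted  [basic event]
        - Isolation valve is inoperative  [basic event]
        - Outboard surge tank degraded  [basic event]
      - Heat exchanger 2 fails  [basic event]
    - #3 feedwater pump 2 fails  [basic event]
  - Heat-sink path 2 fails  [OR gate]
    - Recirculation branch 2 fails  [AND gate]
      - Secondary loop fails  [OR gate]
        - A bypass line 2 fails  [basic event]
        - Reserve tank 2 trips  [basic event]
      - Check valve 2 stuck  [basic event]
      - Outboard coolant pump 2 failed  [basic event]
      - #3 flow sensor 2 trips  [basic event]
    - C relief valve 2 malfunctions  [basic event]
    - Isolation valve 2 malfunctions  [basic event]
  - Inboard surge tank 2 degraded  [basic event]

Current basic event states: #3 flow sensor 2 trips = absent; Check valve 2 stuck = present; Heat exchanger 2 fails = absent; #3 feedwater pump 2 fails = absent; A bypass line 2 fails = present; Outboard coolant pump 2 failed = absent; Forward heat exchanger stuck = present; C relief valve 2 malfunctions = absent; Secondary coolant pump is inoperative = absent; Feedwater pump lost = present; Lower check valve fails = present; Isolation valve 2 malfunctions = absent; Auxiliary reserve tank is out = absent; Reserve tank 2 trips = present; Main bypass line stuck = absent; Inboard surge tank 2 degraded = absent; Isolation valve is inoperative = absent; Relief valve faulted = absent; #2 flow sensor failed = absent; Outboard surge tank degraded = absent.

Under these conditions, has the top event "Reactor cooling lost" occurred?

Recirculation branch fails [AND]: Main bypass line stuck=not, Auxiliary reserve tank is out=not, Lower check valve fails=occurs → not all inputs occur → does not occur.
Heat-sink path inoperative [AND]: Forward heat exchanger stuck=occurs, Feedwater pump lost=occurs, Recirculation branch fails=not → not all inputs occur → does not occur.
Emergency loop down [AND]: Relief valve faulted=not, Isolation valve is inoperative=not, Outboard surge tank degraded=not → not all inputs occur → does not occur.
Primary loop lost [OR]: #2 flow sensor failed=not, Emergency loop down=not, Heat exchanger 2 fails=not → no input occurs → does not occur.
Makeup line unavailable [OR]: Heat-sink path inoperative=not, Secondary coolant pump is inoperative=not, Primary loop lost=not, #3 feedwater pump 2 fails=not → no input occurs → does not occur.
Secondary loop fails [OR]: A bypass line 2 fails=occurs, Reserve tank 2 trips=occurs → at least one input occurs → occurs.
Recirculation branch 2 fails [AND]: Secondary loop fails=occurs, Check valve 2 stuck=occurs, Outboard coolant pump 2 failed=not, #3 flow sensor 2 trips=not → not all inputs occur → does not occur.
Heat-sink path 2 fails [OR]: Recirculation branch 2 fails=not, C relief valve 2 malfunctions=not, Isolation valve 2 malfunctions=not → no input occurs → does not occur.
Reactor cooling lost [OR]: Makeup line unavailable=not, Heat-sink path 2 fails=not, Inboard surge tank 2 degraded=not → no input occurs → does not occur.

No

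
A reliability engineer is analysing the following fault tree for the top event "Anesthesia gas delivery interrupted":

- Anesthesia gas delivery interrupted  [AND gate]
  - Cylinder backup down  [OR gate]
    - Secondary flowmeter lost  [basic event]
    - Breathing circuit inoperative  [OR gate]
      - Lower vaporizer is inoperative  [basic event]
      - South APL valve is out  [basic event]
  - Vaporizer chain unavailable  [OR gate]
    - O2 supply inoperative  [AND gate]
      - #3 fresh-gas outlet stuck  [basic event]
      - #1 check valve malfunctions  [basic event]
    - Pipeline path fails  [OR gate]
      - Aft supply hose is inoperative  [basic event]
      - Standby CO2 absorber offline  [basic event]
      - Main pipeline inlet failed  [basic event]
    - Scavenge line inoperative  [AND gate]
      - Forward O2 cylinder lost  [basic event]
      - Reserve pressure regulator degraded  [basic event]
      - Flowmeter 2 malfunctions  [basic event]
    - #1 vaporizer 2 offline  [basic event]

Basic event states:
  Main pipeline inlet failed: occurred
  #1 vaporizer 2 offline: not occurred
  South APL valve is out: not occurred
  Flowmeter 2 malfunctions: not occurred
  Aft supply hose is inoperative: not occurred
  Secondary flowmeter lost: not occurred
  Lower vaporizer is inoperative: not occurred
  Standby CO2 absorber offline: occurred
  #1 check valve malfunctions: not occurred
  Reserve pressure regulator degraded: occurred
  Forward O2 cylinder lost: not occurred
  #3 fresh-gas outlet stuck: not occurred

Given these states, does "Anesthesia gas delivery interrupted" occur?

No

Breathing circuit inoperative [OR]: Lower vaporizer is inoperative=not, South APL valve is out=not → no input occurs → does not occur.
Cylinder backup down [OR]: Secondary flowmeter lost=not, Breathing circuit inoperative=not → no input occurs → does not occur.
O2 supply inoperative [AND]: #3 fresh-gas outlet stuck=not, #1 check valve malfunctions=not → not all inputs occur → does not occur.
Pipeline path fails [OR]: Aft supply hose is inoperative=not, Standby CO2 absorber offline=occurs, Main pipeline inlet failed=occurs → at least one input occurs → occurs.
Scavenge line inoperative [AND]: Forward O2 cylinder lost=not, Reserve pressure regulator degraded=occurs, Flowmeter 2 malfunctions=not → not all inputs occur → does not occur.
Vaporizer chain unavailable [OR]: O2 supply inoperative=not, Pipeline path fails=occurs, Scavenge line inoperative=not, #1 vaporizer 2 offline=not → at least one input occurs → occurs.
Anesthesia gas delivery interrupted [AND]: Cylinder backup down=not, Vaporizer chain unavailable=occurs → not all inputs occur → does not occur.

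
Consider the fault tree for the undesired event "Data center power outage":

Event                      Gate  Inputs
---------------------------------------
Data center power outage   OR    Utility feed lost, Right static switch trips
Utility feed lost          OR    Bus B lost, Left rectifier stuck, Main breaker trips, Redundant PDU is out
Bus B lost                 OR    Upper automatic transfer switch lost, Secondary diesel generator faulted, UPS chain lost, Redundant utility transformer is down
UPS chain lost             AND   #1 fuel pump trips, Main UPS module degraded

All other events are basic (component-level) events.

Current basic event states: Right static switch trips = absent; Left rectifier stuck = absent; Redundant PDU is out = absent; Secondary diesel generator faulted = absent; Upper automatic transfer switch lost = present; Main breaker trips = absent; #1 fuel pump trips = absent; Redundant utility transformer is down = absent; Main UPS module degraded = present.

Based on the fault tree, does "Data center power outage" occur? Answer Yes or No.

UPS chain lost [AND]: #1 fuel pump trips=not, Main UPS module degraded=occurs → not all inputs occur → does not occur.
Bus B lost [OR]: Upper automatic transfer switch lost=occurs, Secondary diesel generator faulted=not, UPS chain lost=not, Redundant utility transformer is down=not → at least one input occurs → occurs.
Utility feed lost [OR]: Bus B lost=occurs, Left rectifier stuck=not, Main breaker trips=not, Redundant PDU is out=not → at least one input occurs → occurs.
Data center power outage [OR]: Utility feed lost=occurs, Right static switch trips=not → at least one input occurs → occurs.

Yes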